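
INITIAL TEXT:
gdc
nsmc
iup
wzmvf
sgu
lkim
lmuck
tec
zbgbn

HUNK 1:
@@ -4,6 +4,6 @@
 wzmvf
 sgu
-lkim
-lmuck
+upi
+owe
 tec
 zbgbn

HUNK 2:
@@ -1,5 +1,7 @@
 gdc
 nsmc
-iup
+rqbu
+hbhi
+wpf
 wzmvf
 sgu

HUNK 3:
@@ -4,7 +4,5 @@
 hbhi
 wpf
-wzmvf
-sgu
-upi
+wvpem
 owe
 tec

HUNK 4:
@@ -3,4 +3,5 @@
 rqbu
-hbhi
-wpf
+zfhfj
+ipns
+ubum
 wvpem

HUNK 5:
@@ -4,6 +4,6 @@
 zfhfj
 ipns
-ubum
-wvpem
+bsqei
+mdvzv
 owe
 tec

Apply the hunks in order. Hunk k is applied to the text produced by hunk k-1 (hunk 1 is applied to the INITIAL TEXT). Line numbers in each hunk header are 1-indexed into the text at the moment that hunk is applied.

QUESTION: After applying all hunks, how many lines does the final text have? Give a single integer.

Hunk 1: at line 4 remove [lkim,lmuck] add [upi,owe] -> 9 lines: gdc nsmc iup wzmvf sgu upi owe tec zbgbn
Hunk 2: at line 1 remove [iup] add [rqbu,hbhi,wpf] -> 11 lines: gdc nsmc rqbu hbhi wpf wzmvf sgu upi owe tec zbgbn
Hunk 3: at line 4 remove [wzmvf,sgu,upi] add [wvpem] -> 9 lines: gdc nsmc rqbu hbhi wpf wvpem owe tec zbgbn
Hunk 4: at line 3 remove [hbhi,wpf] add [zfhfj,ipns,ubum] -> 10 lines: gdc nsmc rqbu zfhfj ipns ubum wvpem owe tec zbgbn
Hunk 5: at line 4 remove [ubum,wvpem] add [bsqei,mdvzv] -> 10 lines: gdc nsmc rqbu zfhfj ipns bsqei mdvzv owe tec zbgbn
Final line count: 10

Answer: 10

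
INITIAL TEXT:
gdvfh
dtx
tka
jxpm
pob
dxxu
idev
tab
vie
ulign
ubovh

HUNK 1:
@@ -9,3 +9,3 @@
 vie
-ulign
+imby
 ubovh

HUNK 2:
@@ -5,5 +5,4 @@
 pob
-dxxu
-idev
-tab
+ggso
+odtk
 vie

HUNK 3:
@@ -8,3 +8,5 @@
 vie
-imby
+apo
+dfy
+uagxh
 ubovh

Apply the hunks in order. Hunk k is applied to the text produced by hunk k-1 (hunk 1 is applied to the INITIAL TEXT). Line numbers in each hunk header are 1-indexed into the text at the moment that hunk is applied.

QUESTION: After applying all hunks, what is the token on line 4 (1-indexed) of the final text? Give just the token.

Answer: jxpm

Derivation:
Hunk 1: at line 9 remove [ulign] add [imby] -> 11 lines: gdvfh dtx tka jxpm pob dxxu idev tab vie imby ubovh
Hunk 2: at line 5 remove [dxxu,idev,tab] add [ggso,odtk] -> 10 lines: gdvfh dtx tka jxpm pob ggso odtk vie imby ubovh
Hunk 3: at line 8 remove [imby] add [apo,dfy,uagxh] -> 12 lines: gdvfh dtx tka jxpm pob ggso odtk vie apo dfy uagxh ubovh
Final line 4: jxpm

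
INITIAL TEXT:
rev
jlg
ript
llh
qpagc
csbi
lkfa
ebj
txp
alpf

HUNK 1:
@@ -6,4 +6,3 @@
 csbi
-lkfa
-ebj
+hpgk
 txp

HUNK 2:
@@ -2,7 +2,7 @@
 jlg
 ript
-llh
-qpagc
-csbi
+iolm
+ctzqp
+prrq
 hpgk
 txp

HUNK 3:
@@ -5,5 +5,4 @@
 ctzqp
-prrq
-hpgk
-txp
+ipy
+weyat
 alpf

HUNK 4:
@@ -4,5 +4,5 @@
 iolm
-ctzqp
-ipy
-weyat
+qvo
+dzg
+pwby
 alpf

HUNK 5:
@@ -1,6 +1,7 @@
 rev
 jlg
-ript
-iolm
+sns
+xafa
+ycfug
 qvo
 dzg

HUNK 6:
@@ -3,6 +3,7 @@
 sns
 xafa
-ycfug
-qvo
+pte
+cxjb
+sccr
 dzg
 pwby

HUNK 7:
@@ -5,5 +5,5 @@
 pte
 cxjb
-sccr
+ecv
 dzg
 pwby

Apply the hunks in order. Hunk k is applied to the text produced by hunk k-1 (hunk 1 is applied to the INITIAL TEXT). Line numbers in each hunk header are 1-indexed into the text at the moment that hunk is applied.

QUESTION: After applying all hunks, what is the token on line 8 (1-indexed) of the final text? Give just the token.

Hunk 1: at line 6 remove [lkfa,ebj] add [hpgk] -> 9 lines: rev jlg ript llh qpagc csbi hpgk txp alpf
Hunk 2: at line 2 remove [llh,qpagc,csbi] add [iolm,ctzqp,prrq] -> 9 lines: rev jlg ript iolm ctzqp prrq hpgk txp alpf
Hunk 3: at line 5 remove [prrq,hpgk,txp] add [ipy,weyat] -> 8 lines: rev jlg ript iolm ctzqp ipy weyat alpf
Hunk 4: at line 4 remove [ctzqp,ipy,weyat] add [qvo,dzg,pwby] -> 8 lines: rev jlg ript iolm qvo dzg pwby alpf
Hunk 5: at line 1 remove [ript,iolm] add [sns,xafa,ycfug] -> 9 lines: rev jlg sns xafa ycfug qvo dzg pwby alpf
Hunk 6: at line 3 remove [ycfug,qvo] add [pte,cxjb,sccr] -> 10 lines: rev jlg sns xafa pte cxjb sccr dzg pwby alpf
Hunk 7: at line 5 remove [sccr] add [ecv] -> 10 lines: rev jlg sns xafa pte cxjb ecv dzg pwby alpf
Final line 8: dzg

Answer: dzg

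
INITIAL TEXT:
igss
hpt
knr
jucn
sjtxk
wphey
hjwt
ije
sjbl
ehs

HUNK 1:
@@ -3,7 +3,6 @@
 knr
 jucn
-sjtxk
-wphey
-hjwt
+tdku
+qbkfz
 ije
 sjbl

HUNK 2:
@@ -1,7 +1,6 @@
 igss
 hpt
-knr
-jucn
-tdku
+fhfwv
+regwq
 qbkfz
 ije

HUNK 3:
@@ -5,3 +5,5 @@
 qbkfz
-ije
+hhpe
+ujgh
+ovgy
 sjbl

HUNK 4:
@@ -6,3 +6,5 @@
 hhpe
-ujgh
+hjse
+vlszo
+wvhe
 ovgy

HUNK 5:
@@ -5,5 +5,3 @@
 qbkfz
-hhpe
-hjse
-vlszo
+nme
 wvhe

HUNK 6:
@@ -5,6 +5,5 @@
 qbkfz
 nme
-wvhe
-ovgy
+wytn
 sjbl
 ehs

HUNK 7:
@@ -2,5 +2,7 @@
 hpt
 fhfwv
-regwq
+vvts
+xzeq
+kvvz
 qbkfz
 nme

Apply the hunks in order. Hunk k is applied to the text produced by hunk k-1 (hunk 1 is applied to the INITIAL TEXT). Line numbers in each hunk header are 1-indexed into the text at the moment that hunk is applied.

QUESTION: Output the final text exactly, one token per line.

Answer: igss
hpt
fhfwv
vvts
xzeq
kvvz
qbkfz
nme
wytn
sjbl
ehs

Derivation:
Hunk 1: at line 3 remove [sjtxk,wphey,hjwt] add [tdku,qbkfz] -> 9 lines: igss hpt knr jucn tdku qbkfz ije sjbl ehs
Hunk 2: at line 1 remove [knr,jucn,tdku] add [fhfwv,regwq] -> 8 lines: igss hpt fhfwv regwq qbkfz ije sjbl ehs
Hunk 3: at line 5 remove [ije] add [hhpe,ujgh,ovgy] -> 10 lines: igss hpt fhfwv regwq qbkfz hhpe ujgh ovgy sjbl ehs
Hunk 4: at line 6 remove [ujgh] add [hjse,vlszo,wvhe] -> 12 lines: igss hpt fhfwv regwq qbkfz hhpe hjse vlszo wvhe ovgy sjbl ehs
Hunk 5: at line 5 remove [hhpe,hjse,vlszo] add [nme] -> 10 lines: igss hpt fhfwv regwq qbkfz nme wvhe ovgy sjbl ehs
Hunk 6: at line 5 remove [wvhe,ovgy] add [wytn] -> 9 lines: igss hpt fhfwv regwq qbkfz nme wytn sjbl ehs
Hunk 7: at line 2 remove [regwq] add [vvts,xzeq,kvvz] -> 11 lines: igss hpt fhfwv vvts xzeq kvvz qbkfz nme wytn sjbl ehs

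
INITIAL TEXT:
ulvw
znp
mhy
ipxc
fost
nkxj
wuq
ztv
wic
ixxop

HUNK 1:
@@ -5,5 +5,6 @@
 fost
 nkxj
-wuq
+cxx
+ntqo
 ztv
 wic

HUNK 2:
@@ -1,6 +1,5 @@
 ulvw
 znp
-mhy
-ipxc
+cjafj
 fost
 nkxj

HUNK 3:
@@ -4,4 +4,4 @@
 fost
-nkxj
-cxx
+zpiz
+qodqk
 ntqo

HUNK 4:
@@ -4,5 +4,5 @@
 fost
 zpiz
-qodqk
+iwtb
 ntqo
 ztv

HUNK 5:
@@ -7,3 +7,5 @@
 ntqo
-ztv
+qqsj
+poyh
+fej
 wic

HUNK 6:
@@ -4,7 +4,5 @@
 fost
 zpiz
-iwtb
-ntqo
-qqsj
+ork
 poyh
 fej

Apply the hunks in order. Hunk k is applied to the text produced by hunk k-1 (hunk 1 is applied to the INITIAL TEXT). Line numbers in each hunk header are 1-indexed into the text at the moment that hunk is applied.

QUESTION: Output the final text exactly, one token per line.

Answer: ulvw
znp
cjafj
fost
zpiz
ork
poyh
fej
wic
ixxop

Derivation:
Hunk 1: at line 5 remove [wuq] add [cxx,ntqo] -> 11 lines: ulvw znp mhy ipxc fost nkxj cxx ntqo ztv wic ixxop
Hunk 2: at line 1 remove [mhy,ipxc] add [cjafj] -> 10 lines: ulvw znp cjafj fost nkxj cxx ntqo ztv wic ixxop
Hunk 3: at line 4 remove [nkxj,cxx] add [zpiz,qodqk] -> 10 lines: ulvw znp cjafj fost zpiz qodqk ntqo ztv wic ixxop
Hunk 4: at line 4 remove [qodqk] add [iwtb] -> 10 lines: ulvw znp cjafj fost zpiz iwtb ntqo ztv wic ixxop
Hunk 5: at line 7 remove [ztv] add [qqsj,poyh,fej] -> 12 lines: ulvw znp cjafj fost zpiz iwtb ntqo qqsj poyh fej wic ixxop
Hunk 6: at line 4 remove [iwtb,ntqo,qqsj] add [ork] -> 10 lines: ulvw znp cjafj fost zpiz ork poyh fej wic ixxop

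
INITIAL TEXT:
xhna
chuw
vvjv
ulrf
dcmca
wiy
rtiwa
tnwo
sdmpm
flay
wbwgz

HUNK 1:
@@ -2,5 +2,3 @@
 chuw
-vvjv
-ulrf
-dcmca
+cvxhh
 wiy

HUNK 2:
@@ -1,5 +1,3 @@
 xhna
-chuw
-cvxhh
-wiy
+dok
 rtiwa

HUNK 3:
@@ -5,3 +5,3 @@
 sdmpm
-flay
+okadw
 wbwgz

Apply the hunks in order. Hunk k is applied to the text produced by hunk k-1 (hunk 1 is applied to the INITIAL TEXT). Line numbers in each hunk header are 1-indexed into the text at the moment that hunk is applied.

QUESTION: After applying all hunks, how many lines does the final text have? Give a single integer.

Hunk 1: at line 2 remove [vvjv,ulrf,dcmca] add [cvxhh] -> 9 lines: xhna chuw cvxhh wiy rtiwa tnwo sdmpm flay wbwgz
Hunk 2: at line 1 remove [chuw,cvxhh,wiy] add [dok] -> 7 lines: xhna dok rtiwa tnwo sdmpm flay wbwgz
Hunk 3: at line 5 remove [flay] add [okadw] -> 7 lines: xhna dok rtiwa tnwo sdmpm okadw wbwgz
Final line count: 7

Answer: 7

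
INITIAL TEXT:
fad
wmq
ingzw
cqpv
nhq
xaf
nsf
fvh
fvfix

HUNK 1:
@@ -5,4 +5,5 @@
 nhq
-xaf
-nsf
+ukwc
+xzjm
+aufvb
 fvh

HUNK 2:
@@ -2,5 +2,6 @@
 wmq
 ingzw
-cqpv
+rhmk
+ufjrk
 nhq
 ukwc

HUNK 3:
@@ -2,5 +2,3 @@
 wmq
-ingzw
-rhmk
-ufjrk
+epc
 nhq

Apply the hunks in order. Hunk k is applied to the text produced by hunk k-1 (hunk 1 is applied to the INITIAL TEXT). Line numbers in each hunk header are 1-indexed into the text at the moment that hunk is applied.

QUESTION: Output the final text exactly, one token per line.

Answer: fad
wmq
epc
nhq
ukwc
xzjm
aufvb
fvh
fvfix

Derivation:
Hunk 1: at line 5 remove [xaf,nsf] add [ukwc,xzjm,aufvb] -> 10 lines: fad wmq ingzw cqpv nhq ukwc xzjm aufvb fvh fvfix
Hunk 2: at line 2 remove [cqpv] add [rhmk,ufjrk] -> 11 lines: fad wmq ingzw rhmk ufjrk nhq ukwc xzjm aufvb fvh fvfix
Hunk 3: at line 2 remove [ingzw,rhmk,ufjrk] add [epc] -> 9 lines: fad wmq epc nhq ukwc xzjm aufvb fvh fvfix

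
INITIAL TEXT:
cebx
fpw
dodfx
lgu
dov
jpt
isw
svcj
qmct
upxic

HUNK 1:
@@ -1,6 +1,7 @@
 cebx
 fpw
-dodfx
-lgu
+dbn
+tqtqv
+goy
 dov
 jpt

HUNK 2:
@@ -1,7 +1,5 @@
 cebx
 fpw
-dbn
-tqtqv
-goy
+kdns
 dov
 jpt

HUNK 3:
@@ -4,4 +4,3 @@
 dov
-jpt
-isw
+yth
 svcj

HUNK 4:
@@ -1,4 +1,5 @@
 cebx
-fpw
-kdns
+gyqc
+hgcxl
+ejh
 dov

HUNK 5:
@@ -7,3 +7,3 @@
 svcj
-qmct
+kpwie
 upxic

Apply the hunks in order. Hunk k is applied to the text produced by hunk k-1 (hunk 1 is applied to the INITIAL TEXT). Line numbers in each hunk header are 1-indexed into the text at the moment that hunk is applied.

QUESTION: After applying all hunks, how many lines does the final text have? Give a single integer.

Answer: 9

Derivation:
Hunk 1: at line 1 remove [dodfx,lgu] add [dbn,tqtqv,goy] -> 11 lines: cebx fpw dbn tqtqv goy dov jpt isw svcj qmct upxic
Hunk 2: at line 1 remove [dbn,tqtqv,goy] add [kdns] -> 9 lines: cebx fpw kdns dov jpt isw svcj qmct upxic
Hunk 3: at line 4 remove [jpt,isw] add [yth] -> 8 lines: cebx fpw kdns dov yth svcj qmct upxic
Hunk 4: at line 1 remove [fpw,kdns] add [gyqc,hgcxl,ejh] -> 9 lines: cebx gyqc hgcxl ejh dov yth svcj qmct upxic
Hunk 5: at line 7 remove [qmct] add [kpwie] -> 9 lines: cebx gyqc hgcxl ejh dov yth svcj kpwie upxic
Final line count: 9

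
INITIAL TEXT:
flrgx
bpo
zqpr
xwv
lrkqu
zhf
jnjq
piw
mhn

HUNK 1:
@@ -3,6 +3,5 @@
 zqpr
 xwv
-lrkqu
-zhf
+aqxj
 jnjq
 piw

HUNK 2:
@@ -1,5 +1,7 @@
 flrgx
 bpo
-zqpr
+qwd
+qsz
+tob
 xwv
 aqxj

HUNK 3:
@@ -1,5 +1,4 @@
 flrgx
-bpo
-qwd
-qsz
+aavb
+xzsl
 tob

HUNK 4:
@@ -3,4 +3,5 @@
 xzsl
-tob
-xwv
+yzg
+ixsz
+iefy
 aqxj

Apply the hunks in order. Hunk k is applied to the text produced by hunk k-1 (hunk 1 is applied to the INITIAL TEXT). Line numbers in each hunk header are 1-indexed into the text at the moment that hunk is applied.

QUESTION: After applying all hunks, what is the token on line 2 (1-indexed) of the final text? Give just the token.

Answer: aavb

Derivation:
Hunk 1: at line 3 remove [lrkqu,zhf] add [aqxj] -> 8 lines: flrgx bpo zqpr xwv aqxj jnjq piw mhn
Hunk 2: at line 1 remove [zqpr] add [qwd,qsz,tob] -> 10 lines: flrgx bpo qwd qsz tob xwv aqxj jnjq piw mhn
Hunk 3: at line 1 remove [bpo,qwd,qsz] add [aavb,xzsl] -> 9 lines: flrgx aavb xzsl tob xwv aqxj jnjq piw mhn
Hunk 4: at line 3 remove [tob,xwv] add [yzg,ixsz,iefy] -> 10 lines: flrgx aavb xzsl yzg ixsz iefy aqxj jnjq piw mhn
Final line 2: aavb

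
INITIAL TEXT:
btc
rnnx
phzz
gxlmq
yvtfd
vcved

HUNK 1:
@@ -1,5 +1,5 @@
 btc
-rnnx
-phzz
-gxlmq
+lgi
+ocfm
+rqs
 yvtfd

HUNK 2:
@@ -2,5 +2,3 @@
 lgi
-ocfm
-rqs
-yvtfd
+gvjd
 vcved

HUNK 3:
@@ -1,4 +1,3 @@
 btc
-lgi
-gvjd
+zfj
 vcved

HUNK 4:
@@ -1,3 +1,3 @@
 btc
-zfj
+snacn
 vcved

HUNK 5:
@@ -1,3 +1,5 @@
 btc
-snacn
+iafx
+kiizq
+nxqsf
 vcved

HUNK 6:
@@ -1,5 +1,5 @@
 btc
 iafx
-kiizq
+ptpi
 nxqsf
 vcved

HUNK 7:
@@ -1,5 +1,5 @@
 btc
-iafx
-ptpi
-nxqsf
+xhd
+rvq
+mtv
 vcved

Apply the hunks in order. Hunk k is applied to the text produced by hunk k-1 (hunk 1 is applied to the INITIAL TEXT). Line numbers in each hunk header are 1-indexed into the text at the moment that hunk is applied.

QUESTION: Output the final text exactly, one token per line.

Answer: btc
xhd
rvq
mtv
vcved

Derivation:
Hunk 1: at line 1 remove [rnnx,phzz,gxlmq] add [lgi,ocfm,rqs] -> 6 lines: btc lgi ocfm rqs yvtfd vcved
Hunk 2: at line 2 remove [ocfm,rqs,yvtfd] add [gvjd] -> 4 lines: btc lgi gvjd vcved
Hunk 3: at line 1 remove [lgi,gvjd] add [zfj] -> 3 lines: btc zfj vcved
Hunk 4: at line 1 remove [zfj] add [snacn] -> 3 lines: btc snacn vcved
Hunk 5: at line 1 remove [snacn] add [iafx,kiizq,nxqsf] -> 5 lines: btc iafx kiizq nxqsf vcved
Hunk 6: at line 1 remove [kiizq] add [ptpi] -> 5 lines: btc iafx ptpi nxqsf vcved
Hunk 7: at line 1 remove [iafx,ptpi,nxqsf] add [xhd,rvq,mtv] -> 5 lines: btc xhd rvq mtv vcved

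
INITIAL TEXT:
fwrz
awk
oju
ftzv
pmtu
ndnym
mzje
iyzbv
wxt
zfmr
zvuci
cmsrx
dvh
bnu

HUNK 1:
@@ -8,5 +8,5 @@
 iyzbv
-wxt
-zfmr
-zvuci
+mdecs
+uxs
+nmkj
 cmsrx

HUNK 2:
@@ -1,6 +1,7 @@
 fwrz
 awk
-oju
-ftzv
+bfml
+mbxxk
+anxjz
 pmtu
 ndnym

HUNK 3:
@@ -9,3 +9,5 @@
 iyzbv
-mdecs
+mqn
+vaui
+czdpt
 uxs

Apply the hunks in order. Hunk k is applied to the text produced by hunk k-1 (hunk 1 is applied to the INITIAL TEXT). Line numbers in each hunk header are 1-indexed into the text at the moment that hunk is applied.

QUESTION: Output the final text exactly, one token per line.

Hunk 1: at line 8 remove [wxt,zfmr,zvuci] add [mdecs,uxs,nmkj] -> 14 lines: fwrz awk oju ftzv pmtu ndnym mzje iyzbv mdecs uxs nmkj cmsrx dvh bnu
Hunk 2: at line 1 remove [oju,ftzv] add [bfml,mbxxk,anxjz] -> 15 lines: fwrz awk bfml mbxxk anxjz pmtu ndnym mzje iyzbv mdecs uxs nmkj cmsrx dvh bnu
Hunk 3: at line 9 remove [mdecs] add [mqn,vaui,czdpt] -> 17 lines: fwrz awk bfml mbxxk anxjz pmtu ndnym mzje iyzbv mqn vaui czdpt uxs nmkj cmsrx dvh bnu

Answer: fwrz
awk
bfml
mbxxk
anxjz
pmtu
ndnym
mzje
iyzbv
mqn
vaui
czdpt
uxs
nmkj
cmsrx
dvh
bnu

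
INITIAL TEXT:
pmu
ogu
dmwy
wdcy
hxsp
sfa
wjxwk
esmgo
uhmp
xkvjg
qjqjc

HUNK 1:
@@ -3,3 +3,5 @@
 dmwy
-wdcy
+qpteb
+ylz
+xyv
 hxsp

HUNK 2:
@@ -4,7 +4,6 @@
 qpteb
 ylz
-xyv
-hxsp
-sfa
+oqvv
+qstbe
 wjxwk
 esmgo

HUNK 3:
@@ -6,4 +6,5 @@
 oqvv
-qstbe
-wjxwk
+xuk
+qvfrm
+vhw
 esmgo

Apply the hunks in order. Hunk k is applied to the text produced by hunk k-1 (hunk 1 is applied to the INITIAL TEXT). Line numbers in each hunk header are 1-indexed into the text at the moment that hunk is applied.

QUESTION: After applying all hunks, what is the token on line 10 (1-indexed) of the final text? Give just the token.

Answer: esmgo

Derivation:
Hunk 1: at line 3 remove [wdcy] add [qpteb,ylz,xyv] -> 13 lines: pmu ogu dmwy qpteb ylz xyv hxsp sfa wjxwk esmgo uhmp xkvjg qjqjc
Hunk 2: at line 4 remove [xyv,hxsp,sfa] add [oqvv,qstbe] -> 12 lines: pmu ogu dmwy qpteb ylz oqvv qstbe wjxwk esmgo uhmp xkvjg qjqjc
Hunk 3: at line 6 remove [qstbe,wjxwk] add [xuk,qvfrm,vhw] -> 13 lines: pmu ogu dmwy qpteb ylz oqvv xuk qvfrm vhw esmgo uhmp xkvjg qjqjc
Final line 10: esmgo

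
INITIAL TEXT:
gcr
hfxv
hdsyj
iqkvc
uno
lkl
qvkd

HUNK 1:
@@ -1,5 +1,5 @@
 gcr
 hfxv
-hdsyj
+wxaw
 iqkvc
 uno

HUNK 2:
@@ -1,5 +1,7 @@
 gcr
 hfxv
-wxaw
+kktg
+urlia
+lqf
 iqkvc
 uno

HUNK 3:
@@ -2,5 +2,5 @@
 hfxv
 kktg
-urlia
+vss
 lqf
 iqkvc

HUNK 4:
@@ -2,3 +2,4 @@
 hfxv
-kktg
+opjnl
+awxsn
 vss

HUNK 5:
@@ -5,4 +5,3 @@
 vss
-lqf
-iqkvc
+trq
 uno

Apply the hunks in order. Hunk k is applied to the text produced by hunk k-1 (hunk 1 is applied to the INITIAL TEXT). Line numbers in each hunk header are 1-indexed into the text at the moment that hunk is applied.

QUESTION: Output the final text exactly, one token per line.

Answer: gcr
hfxv
opjnl
awxsn
vss
trq
uno
lkl
qvkd

Derivation:
Hunk 1: at line 1 remove [hdsyj] add [wxaw] -> 7 lines: gcr hfxv wxaw iqkvc uno lkl qvkd
Hunk 2: at line 1 remove [wxaw] add [kktg,urlia,lqf] -> 9 lines: gcr hfxv kktg urlia lqf iqkvc uno lkl qvkd
Hunk 3: at line 2 remove [urlia] add [vss] -> 9 lines: gcr hfxv kktg vss lqf iqkvc uno lkl qvkd
Hunk 4: at line 2 remove [kktg] add [opjnl,awxsn] -> 10 lines: gcr hfxv opjnl awxsn vss lqf iqkvc uno lkl qvkd
Hunk 5: at line 5 remove [lqf,iqkvc] add [trq] -> 9 lines: gcr hfxv opjnl awxsn vss trq uno lkl qvkd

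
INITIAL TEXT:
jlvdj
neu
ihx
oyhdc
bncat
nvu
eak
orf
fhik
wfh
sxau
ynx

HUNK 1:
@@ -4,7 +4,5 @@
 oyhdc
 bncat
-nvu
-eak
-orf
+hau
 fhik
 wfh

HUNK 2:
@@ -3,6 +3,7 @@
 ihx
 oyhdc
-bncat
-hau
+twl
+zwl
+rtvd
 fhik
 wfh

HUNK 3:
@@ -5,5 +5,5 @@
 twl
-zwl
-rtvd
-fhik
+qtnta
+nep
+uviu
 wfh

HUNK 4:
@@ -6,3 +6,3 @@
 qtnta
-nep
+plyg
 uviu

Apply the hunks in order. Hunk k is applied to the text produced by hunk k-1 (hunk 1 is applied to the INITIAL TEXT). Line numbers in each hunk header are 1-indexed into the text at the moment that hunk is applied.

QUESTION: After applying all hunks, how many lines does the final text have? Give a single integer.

Hunk 1: at line 4 remove [nvu,eak,orf] add [hau] -> 10 lines: jlvdj neu ihx oyhdc bncat hau fhik wfh sxau ynx
Hunk 2: at line 3 remove [bncat,hau] add [twl,zwl,rtvd] -> 11 lines: jlvdj neu ihx oyhdc twl zwl rtvd fhik wfh sxau ynx
Hunk 3: at line 5 remove [zwl,rtvd,fhik] add [qtnta,nep,uviu] -> 11 lines: jlvdj neu ihx oyhdc twl qtnta nep uviu wfh sxau ynx
Hunk 4: at line 6 remove [nep] add [plyg] -> 11 lines: jlvdj neu ihx oyhdc twl qtnta plyg uviu wfh sxau ynx
Final line count: 11

Answer: 11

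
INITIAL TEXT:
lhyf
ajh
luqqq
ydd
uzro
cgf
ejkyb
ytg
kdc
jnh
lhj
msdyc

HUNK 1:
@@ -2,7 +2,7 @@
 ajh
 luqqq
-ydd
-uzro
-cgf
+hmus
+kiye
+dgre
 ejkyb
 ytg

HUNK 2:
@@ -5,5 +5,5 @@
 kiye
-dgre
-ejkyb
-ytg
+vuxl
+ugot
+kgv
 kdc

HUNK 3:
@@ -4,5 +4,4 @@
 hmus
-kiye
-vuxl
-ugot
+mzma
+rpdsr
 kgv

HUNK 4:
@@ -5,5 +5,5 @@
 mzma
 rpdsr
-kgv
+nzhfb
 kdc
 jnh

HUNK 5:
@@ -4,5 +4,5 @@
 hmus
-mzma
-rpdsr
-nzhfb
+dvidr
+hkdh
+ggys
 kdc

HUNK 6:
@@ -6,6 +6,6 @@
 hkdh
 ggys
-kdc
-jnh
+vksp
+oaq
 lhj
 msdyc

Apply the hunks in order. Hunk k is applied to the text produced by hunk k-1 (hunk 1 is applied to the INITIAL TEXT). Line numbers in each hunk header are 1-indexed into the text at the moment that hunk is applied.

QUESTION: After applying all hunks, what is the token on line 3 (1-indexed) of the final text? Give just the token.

Hunk 1: at line 2 remove [ydd,uzro,cgf] add [hmus,kiye,dgre] -> 12 lines: lhyf ajh luqqq hmus kiye dgre ejkyb ytg kdc jnh lhj msdyc
Hunk 2: at line 5 remove [dgre,ejkyb,ytg] add [vuxl,ugot,kgv] -> 12 lines: lhyf ajh luqqq hmus kiye vuxl ugot kgv kdc jnh lhj msdyc
Hunk 3: at line 4 remove [kiye,vuxl,ugot] add [mzma,rpdsr] -> 11 lines: lhyf ajh luqqq hmus mzma rpdsr kgv kdc jnh lhj msdyc
Hunk 4: at line 5 remove [kgv] add [nzhfb] -> 11 lines: lhyf ajh luqqq hmus mzma rpdsr nzhfb kdc jnh lhj msdyc
Hunk 5: at line 4 remove [mzma,rpdsr,nzhfb] add [dvidr,hkdh,ggys] -> 11 lines: lhyf ajh luqqq hmus dvidr hkdh ggys kdc jnh lhj msdyc
Hunk 6: at line 6 remove [kdc,jnh] add [vksp,oaq] -> 11 lines: lhyf ajh luqqq hmus dvidr hkdh ggys vksp oaq lhj msdyc
Final line 3: luqqq

Answer: luqqq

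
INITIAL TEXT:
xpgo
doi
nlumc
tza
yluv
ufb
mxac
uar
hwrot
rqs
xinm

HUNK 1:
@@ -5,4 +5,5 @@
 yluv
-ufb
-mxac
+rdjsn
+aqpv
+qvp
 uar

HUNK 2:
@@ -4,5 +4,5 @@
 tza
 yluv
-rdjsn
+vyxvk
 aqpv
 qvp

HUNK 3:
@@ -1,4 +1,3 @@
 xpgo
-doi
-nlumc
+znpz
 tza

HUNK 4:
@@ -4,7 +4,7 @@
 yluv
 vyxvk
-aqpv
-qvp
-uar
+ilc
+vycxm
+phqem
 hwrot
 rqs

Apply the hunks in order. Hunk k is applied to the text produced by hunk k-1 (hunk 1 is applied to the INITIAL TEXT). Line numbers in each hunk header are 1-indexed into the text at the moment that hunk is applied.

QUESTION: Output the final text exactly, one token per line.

Hunk 1: at line 5 remove [ufb,mxac] add [rdjsn,aqpv,qvp] -> 12 lines: xpgo doi nlumc tza yluv rdjsn aqpv qvp uar hwrot rqs xinm
Hunk 2: at line 4 remove [rdjsn] add [vyxvk] -> 12 lines: xpgo doi nlumc tza yluv vyxvk aqpv qvp uar hwrot rqs xinm
Hunk 3: at line 1 remove [doi,nlumc] add [znpz] -> 11 lines: xpgo znpz tza yluv vyxvk aqpv qvp uar hwrot rqs xinm
Hunk 4: at line 4 remove [aqpv,qvp,uar] add [ilc,vycxm,phqem] -> 11 lines: xpgo znpz tza yluv vyxvk ilc vycxm phqem hwrot rqs xinm

Answer: xpgo
znpz
tza
yluv
vyxvk
ilc
vycxm
phqem
hwrot
rqs
xinm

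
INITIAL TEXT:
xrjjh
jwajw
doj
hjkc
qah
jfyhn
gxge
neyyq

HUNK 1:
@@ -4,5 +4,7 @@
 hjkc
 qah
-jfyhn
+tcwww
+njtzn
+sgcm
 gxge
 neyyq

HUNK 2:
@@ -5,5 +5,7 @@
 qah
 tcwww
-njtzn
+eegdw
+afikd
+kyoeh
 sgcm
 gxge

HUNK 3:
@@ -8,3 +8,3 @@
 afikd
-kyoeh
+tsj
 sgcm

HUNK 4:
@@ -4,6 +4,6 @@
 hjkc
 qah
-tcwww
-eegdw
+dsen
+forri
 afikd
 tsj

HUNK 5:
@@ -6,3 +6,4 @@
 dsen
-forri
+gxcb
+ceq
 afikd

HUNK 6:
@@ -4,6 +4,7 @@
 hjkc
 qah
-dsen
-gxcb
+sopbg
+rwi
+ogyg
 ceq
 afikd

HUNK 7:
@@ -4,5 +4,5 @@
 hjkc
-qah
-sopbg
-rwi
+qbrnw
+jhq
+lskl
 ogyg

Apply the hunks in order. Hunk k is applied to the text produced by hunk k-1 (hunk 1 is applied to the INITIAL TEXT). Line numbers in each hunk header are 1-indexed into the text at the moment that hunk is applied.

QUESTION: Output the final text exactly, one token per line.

Answer: xrjjh
jwajw
doj
hjkc
qbrnw
jhq
lskl
ogyg
ceq
afikd
tsj
sgcm
gxge
neyyq

Derivation:
Hunk 1: at line 4 remove [jfyhn] add [tcwww,njtzn,sgcm] -> 10 lines: xrjjh jwajw doj hjkc qah tcwww njtzn sgcm gxge neyyq
Hunk 2: at line 5 remove [njtzn] add [eegdw,afikd,kyoeh] -> 12 lines: xrjjh jwajw doj hjkc qah tcwww eegdw afikd kyoeh sgcm gxge neyyq
Hunk 3: at line 8 remove [kyoeh] add [tsj] -> 12 lines: xrjjh jwajw doj hjkc qah tcwww eegdw afikd tsj sgcm gxge neyyq
Hunk 4: at line 4 remove [tcwww,eegdw] add [dsen,forri] -> 12 lines: xrjjh jwajw doj hjkc qah dsen forri afikd tsj sgcm gxge neyyq
Hunk 5: at line 6 remove [forri] add [gxcb,ceq] -> 13 lines: xrjjh jwajw doj hjkc qah dsen gxcb ceq afikd tsj sgcm gxge neyyq
Hunk 6: at line 4 remove [dsen,gxcb] add [sopbg,rwi,ogyg] -> 14 lines: xrjjh jwajw doj hjkc qah sopbg rwi ogyg ceq afikd tsj sgcm gxge neyyq
Hunk 7: at line 4 remove [qah,sopbg,rwi] add [qbrnw,jhq,lskl] -> 14 lines: xrjjh jwajw doj hjkc qbrnw jhq lskl ogyg ceq afikd tsj sgcm gxge neyyq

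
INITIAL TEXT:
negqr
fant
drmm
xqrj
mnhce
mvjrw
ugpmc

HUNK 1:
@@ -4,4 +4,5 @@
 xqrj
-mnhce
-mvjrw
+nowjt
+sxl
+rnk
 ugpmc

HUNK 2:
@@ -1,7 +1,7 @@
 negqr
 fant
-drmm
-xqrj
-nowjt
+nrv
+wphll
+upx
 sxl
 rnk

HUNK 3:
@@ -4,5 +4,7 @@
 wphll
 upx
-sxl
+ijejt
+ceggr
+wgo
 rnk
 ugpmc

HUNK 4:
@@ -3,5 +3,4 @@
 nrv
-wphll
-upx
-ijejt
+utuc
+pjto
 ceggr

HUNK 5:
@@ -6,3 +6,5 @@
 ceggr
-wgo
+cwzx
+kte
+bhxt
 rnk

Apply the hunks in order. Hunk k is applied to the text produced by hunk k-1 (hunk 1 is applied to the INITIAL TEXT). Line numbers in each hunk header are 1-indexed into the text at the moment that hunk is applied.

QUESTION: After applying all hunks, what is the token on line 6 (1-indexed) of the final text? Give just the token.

Answer: ceggr

Derivation:
Hunk 1: at line 4 remove [mnhce,mvjrw] add [nowjt,sxl,rnk] -> 8 lines: negqr fant drmm xqrj nowjt sxl rnk ugpmc
Hunk 2: at line 1 remove [drmm,xqrj,nowjt] add [nrv,wphll,upx] -> 8 lines: negqr fant nrv wphll upx sxl rnk ugpmc
Hunk 3: at line 4 remove [sxl] add [ijejt,ceggr,wgo] -> 10 lines: negqr fant nrv wphll upx ijejt ceggr wgo rnk ugpmc
Hunk 4: at line 3 remove [wphll,upx,ijejt] add [utuc,pjto] -> 9 lines: negqr fant nrv utuc pjto ceggr wgo rnk ugpmc
Hunk 5: at line 6 remove [wgo] add [cwzx,kte,bhxt] -> 11 lines: negqr fant nrv utuc pjto ceggr cwzx kte bhxt rnk ugpmc
Final line 6: ceggr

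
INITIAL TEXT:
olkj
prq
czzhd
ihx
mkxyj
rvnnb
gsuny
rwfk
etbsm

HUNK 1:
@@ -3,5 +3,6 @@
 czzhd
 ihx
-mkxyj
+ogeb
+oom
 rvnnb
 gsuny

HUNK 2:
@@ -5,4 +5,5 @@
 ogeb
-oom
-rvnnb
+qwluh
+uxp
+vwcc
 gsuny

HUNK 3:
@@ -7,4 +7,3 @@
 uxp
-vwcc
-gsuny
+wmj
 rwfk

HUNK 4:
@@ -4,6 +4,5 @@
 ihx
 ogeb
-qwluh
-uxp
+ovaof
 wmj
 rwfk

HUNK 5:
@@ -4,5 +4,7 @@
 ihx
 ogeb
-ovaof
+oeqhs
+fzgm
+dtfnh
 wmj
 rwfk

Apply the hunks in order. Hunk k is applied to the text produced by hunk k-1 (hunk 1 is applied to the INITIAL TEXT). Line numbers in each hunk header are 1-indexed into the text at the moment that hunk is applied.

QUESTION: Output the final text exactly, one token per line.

Answer: olkj
prq
czzhd
ihx
ogeb
oeqhs
fzgm
dtfnh
wmj
rwfk
etbsm

Derivation:
Hunk 1: at line 3 remove [mkxyj] add [ogeb,oom] -> 10 lines: olkj prq czzhd ihx ogeb oom rvnnb gsuny rwfk etbsm
Hunk 2: at line 5 remove [oom,rvnnb] add [qwluh,uxp,vwcc] -> 11 lines: olkj prq czzhd ihx ogeb qwluh uxp vwcc gsuny rwfk etbsm
Hunk 3: at line 7 remove [vwcc,gsuny] add [wmj] -> 10 lines: olkj prq czzhd ihx ogeb qwluh uxp wmj rwfk etbsm
Hunk 4: at line 4 remove [qwluh,uxp] add [ovaof] -> 9 lines: olkj prq czzhd ihx ogeb ovaof wmj rwfk etbsm
Hunk 5: at line 4 remove [ovaof] add [oeqhs,fzgm,dtfnh] -> 11 lines: olkj prq czzhd ihx ogeb oeqhs fzgm dtfnh wmj rwfk etbsm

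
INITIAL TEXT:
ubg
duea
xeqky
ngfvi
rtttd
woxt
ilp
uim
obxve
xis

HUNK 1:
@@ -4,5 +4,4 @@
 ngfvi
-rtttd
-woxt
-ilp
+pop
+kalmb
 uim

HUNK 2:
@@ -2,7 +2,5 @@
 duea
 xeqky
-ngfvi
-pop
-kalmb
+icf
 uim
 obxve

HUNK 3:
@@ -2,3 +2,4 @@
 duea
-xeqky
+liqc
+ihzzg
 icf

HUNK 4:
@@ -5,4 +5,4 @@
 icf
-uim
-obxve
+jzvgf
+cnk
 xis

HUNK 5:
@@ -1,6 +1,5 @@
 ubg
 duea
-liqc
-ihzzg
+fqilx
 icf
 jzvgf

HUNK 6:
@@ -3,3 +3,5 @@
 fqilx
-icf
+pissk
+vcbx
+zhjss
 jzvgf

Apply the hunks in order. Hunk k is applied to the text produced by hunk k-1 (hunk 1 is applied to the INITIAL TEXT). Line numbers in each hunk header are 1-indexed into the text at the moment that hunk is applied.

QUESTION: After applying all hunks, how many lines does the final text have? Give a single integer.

Answer: 9

Derivation:
Hunk 1: at line 4 remove [rtttd,woxt,ilp] add [pop,kalmb] -> 9 lines: ubg duea xeqky ngfvi pop kalmb uim obxve xis
Hunk 2: at line 2 remove [ngfvi,pop,kalmb] add [icf] -> 7 lines: ubg duea xeqky icf uim obxve xis
Hunk 3: at line 2 remove [xeqky] add [liqc,ihzzg] -> 8 lines: ubg duea liqc ihzzg icf uim obxve xis
Hunk 4: at line 5 remove [uim,obxve] add [jzvgf,cnk] -> 8 lines: ubg duea liqc ihzzg icf jzvgf cnk xis
Hunk 5: at line 1 remove [liqc,ihzzg] add [fqilx] -> 7 lines: ubg duea fqilx icf jzvgf cnk xis
Hunk 6: at line 3 remove [icf] add [pissk,vcbx,zhjss] -> 9 lines: ubg duea fqilx pissk vcbx zhjss jzvgf cnk xis
Final line count: 9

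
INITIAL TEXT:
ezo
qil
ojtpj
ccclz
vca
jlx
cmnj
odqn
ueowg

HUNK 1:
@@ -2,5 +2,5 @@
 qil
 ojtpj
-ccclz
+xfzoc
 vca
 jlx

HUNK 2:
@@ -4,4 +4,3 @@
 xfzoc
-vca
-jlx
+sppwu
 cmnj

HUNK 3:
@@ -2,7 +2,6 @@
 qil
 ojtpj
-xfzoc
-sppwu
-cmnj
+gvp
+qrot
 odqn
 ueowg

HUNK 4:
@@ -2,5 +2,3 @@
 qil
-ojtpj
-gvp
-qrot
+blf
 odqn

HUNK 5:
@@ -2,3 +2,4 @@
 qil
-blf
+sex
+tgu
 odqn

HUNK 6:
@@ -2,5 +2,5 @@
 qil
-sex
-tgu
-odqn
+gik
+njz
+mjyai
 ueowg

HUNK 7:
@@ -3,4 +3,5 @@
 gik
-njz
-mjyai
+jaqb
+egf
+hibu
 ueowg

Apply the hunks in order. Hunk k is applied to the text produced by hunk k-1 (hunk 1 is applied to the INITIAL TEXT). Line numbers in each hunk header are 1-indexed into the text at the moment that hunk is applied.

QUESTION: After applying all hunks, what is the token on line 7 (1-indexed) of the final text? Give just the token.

Answer: ueowg

Derivation:
Hunk 1: at line 2 remove [ccclz] add [xfzoc] -> 9 lines: ezo qil ojtpj xfzoc vca jlx cmnj odqn ueowg
Hunk 2: at line 4 remove [vca,jlx] add [sppwu] -> 8 lines: ezo qil ojtpj xfzoc sppwu cmnj odqn ueowg
Hunk 3: at line 2 remove [xfzoc,sppwu,cmnj] add [gvp,qrot] -> 7 lines: ezo qil ojtpj gvp qrot odqn ueowg
Hunk 4: at line 2 remove [ojtpj,gvp,qrot] add [blf] -> 5 lines: ezo qil blf odqn ueowg
Hunk 5: at line 2 remove [blf] add [sex,tgu] -> 6 lines: ezo qil sex tgu odqn ueowg
Hunk 6: at line 2 remove [sex,tgu,odqn] add [gik,njz,mjyai] -> 6 lines: ezo qil gik njz mjyai ueowg
Hunk 7: at line 3 remove [njz,mjyai] add [jaqb,egf,hibu] -> 7 lines: ezo qil gik jaqb egf hibu ueowg
Final line 7: ueowg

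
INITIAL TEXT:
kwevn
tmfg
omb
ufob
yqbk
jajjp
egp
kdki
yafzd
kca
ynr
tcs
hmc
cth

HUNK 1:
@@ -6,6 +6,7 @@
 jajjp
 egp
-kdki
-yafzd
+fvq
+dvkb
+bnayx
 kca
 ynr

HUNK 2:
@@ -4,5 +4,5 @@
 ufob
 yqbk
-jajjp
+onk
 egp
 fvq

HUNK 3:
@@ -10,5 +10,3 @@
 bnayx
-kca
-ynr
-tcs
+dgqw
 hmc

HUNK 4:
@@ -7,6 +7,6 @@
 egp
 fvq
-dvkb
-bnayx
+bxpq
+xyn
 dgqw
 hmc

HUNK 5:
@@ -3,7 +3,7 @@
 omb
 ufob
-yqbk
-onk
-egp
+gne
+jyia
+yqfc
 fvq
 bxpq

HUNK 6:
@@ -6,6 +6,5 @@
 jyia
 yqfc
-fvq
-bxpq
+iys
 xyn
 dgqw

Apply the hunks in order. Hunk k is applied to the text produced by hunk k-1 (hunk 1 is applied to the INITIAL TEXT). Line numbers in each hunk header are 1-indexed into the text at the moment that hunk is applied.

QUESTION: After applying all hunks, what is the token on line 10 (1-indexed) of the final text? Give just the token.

Hunk 1: at line 6 remove [kdki,yafzd] add [fvq,dvkb,bnayx] -> 15 lines: kwevn tmfg omb ufob yqbk jajjp egp fvq dvkb bnayx kca ynr tcs hmc cth
Hunk 2: at line 4 remove [jajjp] add [onk] -> 15 lines: kwevn tmfg omb ufob yqbk onk egp fvq dvkb bnayx kca ynr tcs hmc cth
Hunk 3: at line 10 remove [kca,ynr,tcs] add [dgqw] -> 13 lines: kwevn tmfg omb ufob yqbk onk egp fvq dvkb bnayx dgqw hmc cth
Hunk 4: at line 7 remove [dvkb,bnayx] add [bxpq,xyn] -> 13 lines: kwevn tmfg omb ufob yqbk onk egp fvq bxpq xyn dgqw hmc cth
Hunk 5: at line 3 remove [yqbk,onk,egp] add [gne,jyia,yqfc] -> 13 lines: kwevn tmfg omb ufob gne jyia yqfc fvq bxpq xyn dgqw hmc cth
Hunk 6: at line 6 remove [fvq,bxpq] add [iys] -> 12 lines: kwevn tmfg omb ufob gne jyia yqfc iys xyn dgqw hmc cth
Final line 10: dgqw

Answer: dgqw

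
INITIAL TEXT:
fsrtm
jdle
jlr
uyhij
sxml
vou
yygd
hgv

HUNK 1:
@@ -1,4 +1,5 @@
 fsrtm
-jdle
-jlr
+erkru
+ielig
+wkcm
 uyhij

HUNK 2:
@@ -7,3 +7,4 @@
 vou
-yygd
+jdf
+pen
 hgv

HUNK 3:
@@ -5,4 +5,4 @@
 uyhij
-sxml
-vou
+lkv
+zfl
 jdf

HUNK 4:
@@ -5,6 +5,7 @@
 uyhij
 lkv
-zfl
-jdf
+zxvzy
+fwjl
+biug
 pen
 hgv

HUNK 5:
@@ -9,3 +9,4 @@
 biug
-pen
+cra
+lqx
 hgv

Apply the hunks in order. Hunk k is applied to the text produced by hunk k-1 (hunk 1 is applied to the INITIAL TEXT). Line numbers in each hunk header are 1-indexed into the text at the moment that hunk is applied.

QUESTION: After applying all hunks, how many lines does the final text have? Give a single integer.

Answer: 12

Derivation:
Hunk 1: at line 1 remove [jdle,jlr] add [erkru,ielig,wkcm] -> 9 lines: fsrtm erkru ielig wkcm uyhij sxml vou yygd hgv
Hunk 2: at line 7 remove [yygd] add [jdf,pen] -> 10 lines: fsrtm erkru ielig wkcm uyhij sxml vou jdf pen hgv
Hunk 3: at line 5 remove [sxml,vou] add [lkv,zfl] -> 10 lines: fsrtm erkru ielig wkcm uyhij lkv zfl jdf pen hgv
Hunk 4: at line 5 remove [zfl,jdf] add [zxvzy,fwjl,biug] -> 11 lines: fsrtm erkru ielig wkcm uyhij lkv zxvzy fwjl biug pen hgv
Hunk 5: at line 9 remove [pen] add [cra,lqx] -> 12 lines: fsrtm erkru ielig wkcm uyhij lkv zxvzy fwjl biug cra lqx hgv
Final line count: 12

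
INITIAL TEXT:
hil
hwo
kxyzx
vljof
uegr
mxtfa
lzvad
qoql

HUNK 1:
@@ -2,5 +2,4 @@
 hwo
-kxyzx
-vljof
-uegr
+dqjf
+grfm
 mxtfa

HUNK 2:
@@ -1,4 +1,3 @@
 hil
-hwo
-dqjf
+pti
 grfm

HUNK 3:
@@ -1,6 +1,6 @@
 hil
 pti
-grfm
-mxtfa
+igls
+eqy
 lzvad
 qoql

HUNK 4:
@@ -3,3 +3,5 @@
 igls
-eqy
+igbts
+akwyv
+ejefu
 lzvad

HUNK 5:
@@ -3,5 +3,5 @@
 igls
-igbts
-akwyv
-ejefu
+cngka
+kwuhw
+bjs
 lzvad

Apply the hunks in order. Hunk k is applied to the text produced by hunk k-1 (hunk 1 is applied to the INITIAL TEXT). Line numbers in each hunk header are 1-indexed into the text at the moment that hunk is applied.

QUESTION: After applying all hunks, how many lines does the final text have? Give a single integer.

Hunk 1: at line 2 remove [kxyzx,vljof,uegr] add [dqjf,grfm] -> 7 lines: hil hwo dqjf grfm mxtfa lzvad qoql
Hunk 2: at line 1 remove [hwo,dqjf] add [pti] -> 6 lines: hil pti grfm mxtfa lzvad qoql
Hunk 3: at line 1 remove [grfm,mxtfa] add [igls,eqy] -> 6 lines: hil pti igls eqy lzvad qoql
Hunk 4: at line 3 remove [eqy] add [igbts,akwyv,ejefu] -> 8 lines: hil pti igls igbts akwyv ejefu lzvad qoql
Hunk 5: at line 3 remove [igbts,akwyv,ejefu] add [cngka,kwuhw,bjs] -> 8 lines: hil pti igls cngka kwuhw bjs lzvad qoql
Final line count: 8

Answer: 8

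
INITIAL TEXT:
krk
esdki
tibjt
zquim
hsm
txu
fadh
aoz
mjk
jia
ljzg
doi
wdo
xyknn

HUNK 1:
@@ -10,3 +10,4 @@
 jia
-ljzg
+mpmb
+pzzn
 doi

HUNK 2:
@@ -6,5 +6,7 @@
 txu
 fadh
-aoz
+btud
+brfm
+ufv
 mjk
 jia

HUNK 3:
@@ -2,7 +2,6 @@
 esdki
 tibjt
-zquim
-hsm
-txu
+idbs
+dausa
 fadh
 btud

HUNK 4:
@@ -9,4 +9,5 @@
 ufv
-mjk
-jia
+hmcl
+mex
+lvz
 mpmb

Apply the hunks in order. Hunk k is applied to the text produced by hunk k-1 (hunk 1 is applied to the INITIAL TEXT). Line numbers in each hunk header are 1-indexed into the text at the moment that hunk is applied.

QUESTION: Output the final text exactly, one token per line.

Answer: krk
esdki
tibjt
idbs
dausa
fadh
btud
brfm
ufv
hmcl
mex
lvz
mpmb
pzzn
doi
wdo
xyknn

Derivation:
Hunk 1: at line 10 remove [ljzg] add [mpmb,pzzn] -> 15 lines: krk esdki tibjt zquim hsm txu fadh aoz mjk jia mpmb pzzn doi wdo xyknn
Hunk 2: at line 6 remove [aoz] add [btud,brfm,ufv] -> 17 lines: krk esdki tibjt zquim hsm txu fadh btud brfm ufv mjk jia mpmb pzzn doi wdo xyknn
Hunk 3: at line 2 remove [zquim,hsm,txu] add [idbs,dausa] -> 16 lines: krk esdki tibjt idbs dausa fadh btud brfm ufv mjk jia mpmb pzzn doi wdo xyknn
Hunk 4: at line 9 remove [mjk,jia] add [hmcl,mex,lvz] -> 17 lines: krk esdki tibjt idbs dausa fadh btud brfm ufv hmcl mex lvz mpmb pzzn doi wdo xyknn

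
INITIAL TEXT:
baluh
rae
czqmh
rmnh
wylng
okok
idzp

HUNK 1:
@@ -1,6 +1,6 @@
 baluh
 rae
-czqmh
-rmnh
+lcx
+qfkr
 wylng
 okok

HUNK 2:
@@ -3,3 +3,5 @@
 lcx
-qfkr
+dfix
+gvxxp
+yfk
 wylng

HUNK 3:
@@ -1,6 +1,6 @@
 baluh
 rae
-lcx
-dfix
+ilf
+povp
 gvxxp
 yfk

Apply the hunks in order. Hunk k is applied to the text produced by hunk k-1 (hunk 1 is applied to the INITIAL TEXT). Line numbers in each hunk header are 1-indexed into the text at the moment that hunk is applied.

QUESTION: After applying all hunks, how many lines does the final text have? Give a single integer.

Hunk 1: at line 1 remove [czqmh,rmnh] add [lcx,qfkr] -> 7 lines: baluh rae lcx qfkr wylng okok idzp
Hunk 2: at line 3 remove [qfkr] add [dfix,gvxxp,yfk] -> 9 lines: baluh rae lcx dfix gvxxp yfk wylng okok idzp
Hunk 3: at line 1 remove [lcx,dfix] add [ilf,povp] -> 9 lines: baluh rae ilf povp gvxxp yfk wylng okok idzp
Final line count: 9

Answer: 9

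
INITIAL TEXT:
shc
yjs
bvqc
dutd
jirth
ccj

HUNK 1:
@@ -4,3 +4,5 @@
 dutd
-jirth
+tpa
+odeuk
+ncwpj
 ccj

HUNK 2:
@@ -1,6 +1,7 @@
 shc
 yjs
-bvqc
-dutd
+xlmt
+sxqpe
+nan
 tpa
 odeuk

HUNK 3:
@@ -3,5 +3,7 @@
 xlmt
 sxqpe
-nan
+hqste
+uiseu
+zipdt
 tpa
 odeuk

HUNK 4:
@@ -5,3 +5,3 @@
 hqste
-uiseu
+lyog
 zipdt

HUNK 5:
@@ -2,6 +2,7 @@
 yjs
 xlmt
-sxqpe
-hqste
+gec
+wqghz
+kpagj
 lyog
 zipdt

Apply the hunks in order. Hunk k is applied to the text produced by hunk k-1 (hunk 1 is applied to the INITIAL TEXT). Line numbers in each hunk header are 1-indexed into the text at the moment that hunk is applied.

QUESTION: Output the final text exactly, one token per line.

Hunk 1: at line 4 remove [jirth] add [tpa,odeuk,ncwpj] -> 8 lines: shc yjs bvqc dutd tpa odeuk ncwpj ccj
Hunk 2: at line 1 remove [bvqc,dutd] add [xlmt,sxqpe,nan] -> 9 lines: shc yjs xlmt sxqpe nan tpa odeuk ncwpj ccj
Hunk 3: at line 3 remove [nan] add [hqste,uiseu,zipdt] -> 11 lines: shc yjs xlmt sxqpe hqste uiseu zipdt tpa odeuk ncwpj ccj
Hunk 4: at line 5 remove [uiseu] add [lyog] -> 11 lines: shc yjs xlmt sxqpe hqste lyog zipdt tpa odeuk ncwpj ccj
Hunk 5: at line 2 remove [sxqpe,hqste] add [gec,wqghz,kpagj] -> 12 lines: shc yjs xlmt gec wqghz kpagj lyog zipdt tpa odeuk ncwpj ccj

Answer: shc
yjs
xlmt
gec
wqghz
kpagj
lyog
zipdt
tpa
odeuk
ncwpj
ccj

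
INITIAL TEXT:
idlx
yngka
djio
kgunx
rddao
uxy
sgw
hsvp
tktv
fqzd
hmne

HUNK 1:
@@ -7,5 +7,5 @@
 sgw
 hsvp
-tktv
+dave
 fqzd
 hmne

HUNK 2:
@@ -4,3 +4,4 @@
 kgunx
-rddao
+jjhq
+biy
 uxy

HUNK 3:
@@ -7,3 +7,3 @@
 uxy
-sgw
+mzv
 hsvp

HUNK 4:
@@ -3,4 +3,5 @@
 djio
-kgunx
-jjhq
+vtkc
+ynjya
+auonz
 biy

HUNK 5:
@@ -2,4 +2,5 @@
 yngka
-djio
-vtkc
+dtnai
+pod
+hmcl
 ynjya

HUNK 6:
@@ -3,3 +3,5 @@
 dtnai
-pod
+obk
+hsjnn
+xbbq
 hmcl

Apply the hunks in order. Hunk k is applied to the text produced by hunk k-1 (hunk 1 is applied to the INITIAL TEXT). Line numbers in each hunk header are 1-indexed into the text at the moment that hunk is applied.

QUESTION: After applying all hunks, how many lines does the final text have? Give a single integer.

Hunk 1: at line 7 remove [tktv] add [dave] -> 11 lines: idlx yngka djio kgunx rddao uxy sgw hsvp dave fqzd hmne
Hunk 2: at line 4 remove [rddao] add [jjhq,biy] -> 12 lines: idlx yngka djio kgunx jjhq biy uxy sgw hsvp dave fqzd hmne
Hunk 3: at line 7 remove [sgw] add [mzv] -> 12 lines: idlx yngka djio kgunx jjhq biy uxy mzv hsvp dave fqzd hmne
Hunk 4: at line 3 remove [kgunx,jjhq] add [vtkc,ynjya,auonz] -> 13 lines: idlx yngka djio vtkc ynjya auonz biy uxy mzv hsvp dave fqzd hmne
Hunk 5: at line 2 remove [djio,vtkc] add [dtnai,pod,hmcl] -> 14 lines: idlx yngka dtnai pod hmcl ynjya auonz biy uxy mzv hsvp dave fqzd hmne
Hunk 6: at line 3 remove [pod] add [obk,hsjnn,xbbq] -> 16 lines: idlx yngka dtnai obk hsjnn xbbq hmcl ynjya auonz biy uxy mzv hsvp dave fqzd hmne
Final line count: 16

Answer: 16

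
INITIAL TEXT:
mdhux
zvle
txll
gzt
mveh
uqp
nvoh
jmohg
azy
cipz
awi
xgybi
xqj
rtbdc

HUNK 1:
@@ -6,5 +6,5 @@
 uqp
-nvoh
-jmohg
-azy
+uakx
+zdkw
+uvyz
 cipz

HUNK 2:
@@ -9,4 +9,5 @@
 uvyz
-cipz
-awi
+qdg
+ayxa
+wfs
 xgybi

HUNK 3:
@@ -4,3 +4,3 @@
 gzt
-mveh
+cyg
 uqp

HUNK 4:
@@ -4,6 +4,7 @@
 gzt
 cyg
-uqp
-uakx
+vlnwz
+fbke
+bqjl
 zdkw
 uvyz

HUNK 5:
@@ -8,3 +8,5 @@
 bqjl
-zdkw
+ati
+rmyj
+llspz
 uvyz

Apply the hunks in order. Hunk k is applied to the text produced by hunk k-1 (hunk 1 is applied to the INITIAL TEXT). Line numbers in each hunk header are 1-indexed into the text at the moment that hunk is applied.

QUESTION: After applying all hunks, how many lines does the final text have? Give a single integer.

Answer: 18

Derivation:
Hunk 1: at line 6 remove [nvoh,jmohg,azy] add [uakx,zdkw,uvyz] -> 14 lines: mdhux zvle txll gzt mveh uqp uakx zdkw uvyz cipz awi xgybi xqj rtbdc
Hunk 2: at line 9 remove [cipz,awi] add [qdg,ayxa,wfs] -> 15 lines: mdhux zvle txll gzt mveh uqp uakx zdkw uvyz qdg ayxa wfs xgybi xqj rtbdc
Hunk 3: at line 4 remove [mveh] add [cyg] -> 15 lines: mdhux zvle txll gzt cyg uqp uakx zdkw uvyz qdg ayxa wfs xgybi xqj rtbdc
Hunk 4: at line 4 remove [uqp,uakx] add [vlnwz,fbke,bqjl] -> 16 lines: mdhux zvle txll gzt cyg vlnwz fbke bqjl zdkw uvyz qdg ayxa wfs xgybi xqj rtbdc
Hunk 5: at line 8 remove [zdkw] add [ati,rmyj,llspz] -> 18 lines: mdhux zvle txll gzt cyg vlnwz fbke bqjl ati rmyj llspz uvyz qdg ayxa wfs xgybi xqj rtbdc
Final line count: 18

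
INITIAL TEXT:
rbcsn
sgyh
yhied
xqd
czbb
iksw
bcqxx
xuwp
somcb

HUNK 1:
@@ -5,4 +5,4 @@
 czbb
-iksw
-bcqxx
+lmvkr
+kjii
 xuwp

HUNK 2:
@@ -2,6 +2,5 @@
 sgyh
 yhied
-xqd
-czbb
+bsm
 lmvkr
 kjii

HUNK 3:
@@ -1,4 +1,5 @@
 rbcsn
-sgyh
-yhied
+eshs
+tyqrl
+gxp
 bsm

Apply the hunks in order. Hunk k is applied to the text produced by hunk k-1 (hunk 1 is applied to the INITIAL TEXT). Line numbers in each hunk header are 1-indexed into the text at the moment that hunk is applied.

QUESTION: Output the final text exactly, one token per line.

Hunk 1: at line 5 remove [iksw,bcqxx] add [lmvkr,kjii] -> 9 lines: rbcsn sgyh yhied xqd czbb lmvkr kjii xuwp somcb
Hunk 2: at line 2 remove [xqd,czbb] add [bsm] -> 8 lines: rbcsn sgyh yhied bsm lmvkr kjii xuwp somcb
Hunk 3: at line 1 remove [sgyh,yhied] add [eshs,tyqrl,gxp] -> 9 lines: rbcsn eshs tyqrl gxp bsm lmvkr kjii xuwp somcb

Answer: rbcsn
eshs
tyqrl
gxp
bsm
lmvkr
kjii
xuwp
somcb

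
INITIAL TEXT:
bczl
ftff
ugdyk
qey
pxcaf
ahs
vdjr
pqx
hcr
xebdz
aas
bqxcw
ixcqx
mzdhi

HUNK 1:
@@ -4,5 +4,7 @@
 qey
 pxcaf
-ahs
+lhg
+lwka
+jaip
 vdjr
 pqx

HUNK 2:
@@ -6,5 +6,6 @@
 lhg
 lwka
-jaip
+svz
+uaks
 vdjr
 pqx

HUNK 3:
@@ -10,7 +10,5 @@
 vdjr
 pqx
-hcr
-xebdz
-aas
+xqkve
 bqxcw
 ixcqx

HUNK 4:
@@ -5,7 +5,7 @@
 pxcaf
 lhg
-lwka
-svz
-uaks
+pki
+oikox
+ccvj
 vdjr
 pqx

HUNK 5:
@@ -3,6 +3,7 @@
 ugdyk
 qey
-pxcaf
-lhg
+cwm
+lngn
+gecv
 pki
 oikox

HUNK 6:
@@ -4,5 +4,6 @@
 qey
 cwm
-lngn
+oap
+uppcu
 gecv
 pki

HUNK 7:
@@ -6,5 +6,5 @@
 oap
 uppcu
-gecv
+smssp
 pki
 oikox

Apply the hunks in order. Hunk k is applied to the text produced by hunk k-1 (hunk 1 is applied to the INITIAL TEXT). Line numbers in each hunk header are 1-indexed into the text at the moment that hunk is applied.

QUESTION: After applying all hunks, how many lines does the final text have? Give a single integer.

Answer: 17

Derivation:
Hunk 1: at line 4 remove [ahs] add [lhg,lwka,jaip] -> 16 lines: bczl ftff ugdyk qey pxcaf lhg lwka jaip vdjr pqx hcr xebdz aas bqxcw ixcqx mzdhi
Hunk 2: at line 6 remove [jaip] add [svz,uaks] -> 17 lines: bczl ftff ugdyk qey pxcaf lhg lwka svz uaks vdjr pqx hcr xebdz aas bqxcw ixcqx mzdhi
Hunk 3: at line 10 remove [hcr,xebdz,aas] add [xqkve] -> 15 lines: bczl ftff ugdyk qey pxcaf lhg lwka svz uaks vdjr pqx xqkve bqxcw ixcqx mzdhi
Hunk 4: at line 5 remove [lwka,svz,uaks] add [pki,oikox,ccvj] -> 15 lines: bczl ftff ugdyk qey pxcaf lhg pki oikox ccvj vdjr pqx xqkve bqxcw ixcqx mzdhi
Hunk 5: at line 3 remove [pxcaf,lhg] add [cwm,lngn,gecv] -> 16 lines: bczl ftff ugdyk qey cwm lngn gecv pki oikox ccvj vdjr pqx xqkve bqxcw ixcqx mzdhi
Hunk 6: at line 4 remove [lngn] add [oap,uppcu] -> 17 lines: bczl ftff ugdyk qey cwm oap uppcu gecv pki oikox ccvj vdjr pqx xqkve bqxcw ixcqx mzdhi
Hunk 7: at line 6 remove [gecv] add [smssp] -> 17 lines: bczl ftff ugdyk qey cwm oap uppcu smssp pki oikox ccvj vdjr pqx xqkve bqxcw ixcqx mzdhi
Final line count: 17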